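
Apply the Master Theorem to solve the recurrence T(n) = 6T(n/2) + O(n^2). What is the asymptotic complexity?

Master Theorem for T(n) = 6T(n/2) + O(n^2):

a = 6, b = 2, c = 2
log_b(a) = log_2(6) = 2.5850

Case 1: c = 2 < log_2(6) = 2.5850
T(n) = O(n^(log_2 6))

For T(n) = 6T(n/2) + O(n^2): log_2(6) = 2.5850. This is Case 1 of the Master Theorem (c < log_b(a), work dominated by leaves), giving O(n^(log_2 6)).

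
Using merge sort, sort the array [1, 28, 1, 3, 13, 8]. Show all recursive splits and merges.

Merge sort trace:

Split: [1, 28, 1, 3, 13, 8] -> [1, 28, 1] and [3, 13, 8]
  Split: [1, 28, 1] -> [1] and [28, 1]
    Split: [28, 1] -> [28] and [1]
    Merge: [28] + [1] -> [1, 28]
  Merge: [1] + [1, 28] -> [1, 1, 28]
  Split: [3, 13, 8] -> [3] and [13, 8]
    Split: [13, 8] -> [13] and [8]
    Merge: [13] + [8] -> [8, 13]
  Merge: [3] + [8, 13] -> [3, 8, 13]
Merge: [1, 1, 28] + [3, 8, 13] -> [1, 1, 3, 8, 13, 28]

Final sorted array: [1, 1, 3, 8, 13, 28]

The merge sort proceeds by recursively splitting the array and merging sorted halves.
After all merges, the sorted array is [1, 1, 3, 8, 13, 28].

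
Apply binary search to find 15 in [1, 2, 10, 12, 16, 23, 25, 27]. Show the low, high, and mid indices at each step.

Binary search for 15 in [1, 2, 10, 12, 16, 23, 25, 27]:

lo=0, hi=7, mid=3, arr[mid]=12 -> 12 < 15, search right half
lo=4, hi=7, mid=5, arr[mid]=23 -> 23 > 15, search left half
lo=4, hi=4, mid=4, arr[mid]=16 -> 16 > 15, search left half
lo=4 > hi=3, target 15 not found

Binary search determines that 15 is not in the array after 3 comparisons. The search space was exhausted without finding the target.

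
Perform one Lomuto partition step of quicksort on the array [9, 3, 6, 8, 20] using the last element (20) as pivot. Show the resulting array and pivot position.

Lomuto partition with pivot = 20:

Initial array: [9, 3, 6, 8, 20]

arr[0]=9 <= 20: swap with position 0, array becomes [9, 3, 6, 8, 20]
arr[1]=3 <= 20: swap with position 1, array becomes [9, 3, 6, 8, 20]
arr[2]=6 <= 20: swap with position 2, array becomes [9, 3, 6, 8, 20]
arr[3]=8 <= 20: swap with position 3, array becomes [9, 3, 6, 8, 20]

Place pivot at position 4: [9, 3, 6, 8, 20]
Pivot position: 4

After partitioning with pivot 20, the array becomes [9, 3, 6, 8, 20]. The pivot is placed at index 4. All elements to the left of the pivot are <= 20, and all elements to the right are > 20.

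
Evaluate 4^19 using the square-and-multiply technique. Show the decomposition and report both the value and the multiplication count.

Computing 4^19 by squaring (build up from 4^1; each line after the first costs one multiplication):

4^1 = 4
4^2 = (4^1)^2 = 4^2 = 16
4^4 = (4^2)^2 = 16^2 = 256
4^8 = (4^4)^2 = 256^2 = 65536
4^9 = 4 * 4^8 = 4 * 65536 = 262144
4^18 = (4^9)^2 = 262144^2 = 68719476736
4^19 = 4 * 4^18 = 4 * 68719476736 = 274877906944

Result: 274877906944
Multiplications needed: 6 (6 lines after 4^1)

4^19 = 274877906944. Using exponentiation by squaring, this requires 6 multiplications. The key idea: if the exponent is even, square the half-power; if odd, multiply by the base once.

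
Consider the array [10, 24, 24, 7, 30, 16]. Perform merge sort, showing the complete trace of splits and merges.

Merge sort trace:

Split: [10, 24, 24, 7, 30, 16] -> [10, 24, 24] and [7, 30, 16]
  Split: [10, 24, 24] -> [10] and [24, 24]
    Split: [24, 24] -> [24] and [24]
    Merge: [24] + [24] -> [24, 24]
  Merge: [10] + [24, 24] -> [10, 24, 24]
  Split: [7, 30, 16] -> [7] and [30, 16]
    Split: [30, 16] -> [30] and [16]
    Merge: [30] + [16] -> [16, 30]
  Merge: [7] + [16, 30] -> [7, 16, 30]
Merge: [10, 24, 24] + [7, 16, 30] -> [7, 10, 16, 24, 24, 30]

Final sorted array: [7, 10, 16, 24, 24, 30]

The merge sort proceeds by recursively splitting the array and merging sorted halves.
After all merges, the sorted array is [7, 10, 16, 24, 24, 30].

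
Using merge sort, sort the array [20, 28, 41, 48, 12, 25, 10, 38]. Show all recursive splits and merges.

Merge sort trace:

Split: [20, 28, 41, 48, 12, 25, 10, 38] -> [20, 28, 41, 48] and [12, 25, 10, 38]
  Split: [20, 28, 41, 48] -> [20, 28] and [41, 48]
    Split: [20, 28] -> [20] and [28]
    Merge: [20] + [28] -> [20, 28]
    Split: [41, 48] -> [41] and [48]
    Merge: [41] + [48] -> [41, 48]
  Merge: [20, 28] + [41, 48] -> [20, 28, 41, 48]
  Split: [12, 25, 10, 38] -> [12, 25] and [10, 38]
    Split: [12, 25] -> [12] and [25]
    Merge: [12] + [25] -> [12, 25]
    Split: [10, 38] -> [10] and [38]
    Merge: [10] + [38] -> [10, 38]
  Merge: [12, 25] + [10, 38] -> [10, 12, 25, 38]
Merge: [20, 28, 41, 48] + [10, 12, 25, 38] -> [10, 12, 20, 25, 28, 38, 41, 48]

Final sorted array: [10, 12, 20, 25, 28, 38, 41, 48]

The merge sort proceeds by recursively splitting the array and merging sorted halves.
After all merges, the sorted array is [10, 12, 20, 25, 28, 38, 41, 48].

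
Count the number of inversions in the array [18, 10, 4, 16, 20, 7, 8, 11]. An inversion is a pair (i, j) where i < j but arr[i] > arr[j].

Finding inversions in [18, 10, 4, 16, 20, 7, 8, 11]:

(0, 1): arr[0]=18 > arr[1]=10
(0, 2): arr[0]=18 > arr[2]=4
(0, 3): arr[0]=18 > arr[3]=16
(0, 5): arr[0]=18 > arr[5]=7
(0, 6): arr[0]=18 > arr[6]=8
(0, 7): arr[0]=18 > arr[7]=11
(1, 2): arr[1]=10 > arr[2]=4
(1, 5): arr[1]=10 > arr[5]=7
(1, 6): arr[1]=10 > arr[6]=8
(3, 5): arr[3]=16 > arr[5]=7
(3, 6): arr[3]=16 > arr[6]=8
(3, 7): arr[3]=16 > arr[7]=11
(4, 5): arr[4]=20 > arr[5]=7
(4, 6): arr[4]=20 > arr[6]=8
(4, 7): arr[4]=20 > arr[7]=11

Total inversions: 15

The array has 15 inversion(s): (0,1), (0,2), (0,3), (0,5), (0,6), (0,7), (1,2), (1,5), (1,6), (3,5), (3,6), (3,7), (4,5), (4,6), (4,7). Each pair (i,j) satisfies i < j and arr[i] > arr[j].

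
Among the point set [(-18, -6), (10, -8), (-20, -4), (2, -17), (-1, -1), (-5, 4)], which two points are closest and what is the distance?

Computing all pairwise distances among 6 points:

d((-18, -6), (10, -8)) = 28.0713
d((-18, -6), (-20, -4)) = 2.8284 <-- minimum
d((-18, -6), (2, -17)) = 22.8254
d((-18, -6), (-1, -1)) = 17.72
d((-18, -6), (-5, 4)) = 16.4012
d((10, -8), (-20, -4)) = 30.2655
d((10, -8), (2, -17)) = 12.0416
d((10, -8), (-1, -1)) = 13.0384
d((10, -8), (-5, 4)) = 19.2094
d((-20, -4), (2, -17)) = 25.5539
d((-20, -4), (-1, -1)) = 19.2354
d((-20, -4), (-5, 4)) = 17.0
d((2, -17), (-1, -1)) = 16.2788
d((2, -17), (-5, 4)) = 22.1359
d((-1, -1), (-5, 4)) = 6.4031

Closest pair: (-18, -6) and (-20, -4) with distance 2.8284

The closest pair is (-18, -6) and (-20, -4) with Euclidean distance 2.8284. For 6 points, brute-force pairwise comparison is shown above. For large n, the divide-and-conquer algorithm (sort by x, recurse on halves, check the dividing strip) achieves O(n log n).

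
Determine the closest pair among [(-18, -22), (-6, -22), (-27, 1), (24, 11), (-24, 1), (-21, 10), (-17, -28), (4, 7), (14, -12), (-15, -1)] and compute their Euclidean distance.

Computing all pairwise distances among 10 points:

d((-18, -22), (-6, -22)) = 12.0
d((-18, -22), (-27, 1)) = 24.6982
d((-18, -22), (24, 11)) = 53.4135
d((-18, -22), (-24, 1)) = 23.7697
d((-18, -22), (-21, 10)) = 32.1403
d((-18, -22), (-17, -28)) = 6.0828
d((-18, -22), (4, 7)) = 36.4005
d((-18, -22), (14, -12)) = 33.5261
d((-18, -22), (-15, -1)) = 21.2132
d((-6, -22), (-27, 1)) = 31.1448
d((-6, -22), (24, 11)) = 44.5982
d((-6, -22), (-24, 1)) = 29.2062
d((-6, -22), (-21, 10)) = 35.3412
d((-6, -22), (-17, -28)) = 12.53
d((-6, -22), (4, 7)) = 30.6757
d((-6, -22), (14, -12)) = 22.3607
d((-6, -22), (-15, -1)) = 22.8473
d((-27, 1), (24, 11)) = 51.9711
d((-27, 1), (-24, 1)) = 3.0 <-- minimum
d((-27, 1), (-21, 10)) = 10.8167
d((-27, 1), (-17, -28)) = 30.6757
d((-27, 1), (4, 7)) = 31.5753
d((-27, 1), (14, -12)) = 43.0116
d((-27, 1), (-15, -1)) = 12.1655
d((24, 11), (-24, 1)) = 49.0306
d((24, 11), (-21, 10)) = 45.0111
d((24, 11), (-17, -28)) = 56.5862
d((24, 11), (4, 7)) = 20.3961
d((24, 11), (14, -12)) = 25.0799
d((24, 11), (-15, -1)) = 40.8044
d((-24, 1), (-21, 10)) = 9.4868
d((-24, 1), (-17, -28)) = 29.8329
d((-24, 1), (4, 7)) = 28.6356
d((-24, 1), (14, -12)) = 40.1622
d((-24, 1), (-15, -1)) = 9.2195
d((-21, 10), (-17, -28)) = 38.2099
d((-21, 10), (4, 7)) = 25.1794
d((-21, 10), (14, -12)) = 41.3401
d((-21, 10), (-15, -1)) = 12.53
d((-17, -28), (4, 7)) = 40.8167
d((-17, -28), (14, -12)) = 34.8855
d((-17, -28), (-15, -1)) = 27.074
d((4, 7), (14, -12)) = 21.4709
d((4, 7), (-15, -1)) = 20.6155
d((14, -12), (-15, -1)) = 31.0161

Closest pair: (-27, 1) and (-24, 1) with distance 3.0

The closest pair is (-27, 1) and (-24, 1) with Euclidean distance 3.0. For 10 points, brute-force pairwise comparison is shown above. For large n, the divide-and-conquer algorithm (sort by x, recurse on halves, check the dividing strip) achieves O(n log n).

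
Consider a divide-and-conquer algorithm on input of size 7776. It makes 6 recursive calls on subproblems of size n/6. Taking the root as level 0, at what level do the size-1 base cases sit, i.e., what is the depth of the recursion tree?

For divide and conquer with division factor 6:

Problem sizes at each level:
Level 0: 7776
Level 1: 1296
Level 2: 216
Level 3: 36
Level 4: 6
Level 5: 1

The root is level 0 and the size-1 base case is level 5 (the tree spans levels 0 through 5, i.e. 6 levels counting the root), so the depth is the number of divisions: log_6(7776) = 5

The recursion tree depth is log_6(7776) = 5. At each level, the problem size is divided by 6, so it takes 5 divisions to reduce to a base case of size 1. The algorithm makes 6 recursive calls at each level.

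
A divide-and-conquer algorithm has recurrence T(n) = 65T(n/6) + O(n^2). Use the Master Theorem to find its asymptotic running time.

Master Theorem for T(n) = 65T(n/6) + O(n^2):

a = 65, b = 6, c = 2
log_b(a) = log_6(65) = 2.3298

Case 1: c = 2 < log_6(65) = 2.3298
T(n) = O(n^(log_6 65))

For T(n) = 65T(n/6) + O(n^2): log_6(65) = 2.3298. This is Case 1 of the Master Theorem (c < log_b(a), work dominated by leaves), giving O(n^(log_6 65)).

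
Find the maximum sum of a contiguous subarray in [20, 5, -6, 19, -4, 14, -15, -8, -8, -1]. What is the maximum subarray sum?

Using Kadane's algorithm on [20, 5, -6, 19, -4, 14, -15, -8, -8, -1]:

Scanning through the array:
Position 1 (value 5): max_ending_here = 25, max_so_far = 25
Position 2 (value -6): max_ending_here = 19, max_so_far = 25
Position 3 (value 19): max_ending_here = 38, max_so_far = 38
Position 4 (value -4): max_ending_here = 34, max_so_far = 38
Position 5 (value 14): max_ending_here = 48, max_so_far = 48
Position 6 (value -15): max_ending_here = 33, max_so_far = 48
Position 7 (value -8): max_ending_here = 25, max_so_far = 48
Position 8 (value -8): max_ending_here = 17, max_so_far = 48
Position 9 (value -1): max_ending_here = 16, max_so_far = 48

Maximum subarray: [20, 5, -6, 19, -4, 14]
Maximum sum: 48

The maximum subarray is [20, 5, -6, 19, -4, 14] with sum 48. This subarray runs from index 0 to index 5.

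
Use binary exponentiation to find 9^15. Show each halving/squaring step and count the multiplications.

Computing 9^15 by squaring (build up from 9^1; each line after the first costs one multiplication):

9^1 = 9
9^2 = (9^1)^2 = 9^2 = 81
9^3 = 9 * 9^2 = 9 * 81 = 729
9^6 = (9^3)^2 = 729^2 = 531441
9^7 = 9 * 9^6 = 9 * 531441 = 4782969
9^14 = (9^7)^2 = 4782969^2 = 22876792454961
9^15 = 9 * 9^14 = 9 * 22876792454961 = 205891132094649

Result: 205891132094649
Multiplications needed: 6 (6 lines after 9^1)

9^15 = 205891132094649. Using exponentiation by squaring, this requires 6 multiplications. The key idea: if the exponent is even, square the half-power; if odd, multiply by the base once.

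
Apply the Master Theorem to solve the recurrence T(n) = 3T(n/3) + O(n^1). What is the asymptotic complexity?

Master Theorem for T(n) = 3T(n/3) + O(n^1):

a = 3, b = 3, c = 1
log_b(a) = log_3(3) = 1.0000

Case 2: c = 1 = log_3(3) = 1.0000
T(n) = O(n^1 log n) = O(n log n)

For T(n) = 3T(n/3) + O(n^1): log_3(3) = 1.0000. This is Case 2 of the Master Theorem (c = log_b(a), equal work at all levels), giving O(n log n).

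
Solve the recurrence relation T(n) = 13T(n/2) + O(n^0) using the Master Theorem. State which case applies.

Master Theorem for T(n) = 13T(n/2) + O(n^0):

a = 13, b = 2, c = 0
log_b(a) = log_2(13) = 3.7004

Case 1: c = 0 < log_2(13) = 3.7004
T(n) = O(n^(log_2 13))

For T(n) = 13T(n/2) + O(n^0): log_2(13) = 3.7004. This is Case 1 of the Master Theorem (c < log_b(a), work dominated by leaves), giving O(n^(log_2 13)).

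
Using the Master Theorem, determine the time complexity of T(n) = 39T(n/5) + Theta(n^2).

Master Theorem for T(n) = 39T(n/5) + O(n^2):

a = 39, b = 5, c = 2
log_b(a) = log_5(39) = 2.2763

Case 1: c = 2 < log_5(39) = 2.2763
T(n) = O(n^(log_5 39))

For T(n) = 39T(n/5) + O(n^2): log_5(39) = 2.2763. This is Case 1 of the Master Theorem (c < log_b(a), work dominated by leaves), giving O(n^(log_5 39)).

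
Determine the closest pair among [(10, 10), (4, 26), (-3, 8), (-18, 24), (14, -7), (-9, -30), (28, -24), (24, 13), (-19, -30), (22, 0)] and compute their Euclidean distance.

Computing all pairwise distances among 10 points:

d((10, 10), (4, 26)) = 17.088
d((10, 10), (-3, 8)) = 13.1529
d((10, 10), (-18, 24)) = 31.305
d((10, 10), (14, -7)) = 17.4642
d((10, 10), (-9, -30)) = 44.2832
d((10, 10), (28, -24)) = 38.4708
d((10, 10), (24, 13)) = 14.3178
d((10, 10), (-19, -30)) = 49.4065
d((10, 10), (22, 0)) = 15.6205
d((4, 26), (-3, 8)) = 19.3132
d((4, 26), (-18, 24)) = 22.0907
d((4, 26), (14, -7)) = 34.4819
d((4, 26), (-9, -30)) = 57.4891
d((4, 26), (28, -24)) = 55.4617
d((4, 26), (24, 13)) = 23.8537
d((4, 26), (-19, -30)) = 60.5392
d((4, 26), (22, 0)) = 31.6228
d((-3, 8), (-18, 24)) = 21.9317
d((-3, 8), (14, -7)) = 22.6716
d((-3, 8), (-9, -30)) = 38.4708
d((-3, 8), (28, -24)) = 44.5533
d((-3, 8), (24, 13)) = 27.4591
d((-3, 8), (-19, -30)) = 41.2311
d((-3, 8), (22, 0)) = 26.2488
d((-18, 24), (14, -7)) = 44.5533
d((-18, 24), (-9, -30)) = 54.7449
d((-18, 24), (28, -24)) = 66.4831
d((-18, 24), (24, 13)) = 43.4166
d((-18, 24), (-19, -30)) = 54.0093
d((-18, 24), (22, 0)) = 46.6476
d((14, -7), (-9, -30)) = 32.5269
d((14, -7), (28, -24)) = 22.0227
d((14, -7), (24, 13)) = 22.3607
d((14, -7), (-19, -30)) = 40.2244
d((14, -7), (22, 0)) = 10.6301
d((-9, -30), (28, -24)) = 37.4833
d((-9, -30), (24, 13)) = 54.2033
d((-9, -30), (-19, -30)) = 10.0 <-- minimum
d((-9, -30), (22, 0)) = 43.1393
d((28, -24), (24, 13)) = 37.2156
d((28, -24), (-19, -30)) = 47.3814
d((28, -24), (22, 0)) = 24.7386
d((24, 13), (-19, -30)) = 60.8112
d((24, 13), (22, 0)) = 13.1529
d((-19, -30), (22, 0)) = 50.8035

Closest pair: (-9, -30) and (-19, -30) with distance 10.0

The closest pair is (-9, -30) and (-19, -30) with Euclidean distance 10.0. For 10 points, brute-force pairwise comparison is shown above. For large n, the divide-and-conquer algorithm (sort by x, recurse on halves, check the dividing strip) achieves O(n log n).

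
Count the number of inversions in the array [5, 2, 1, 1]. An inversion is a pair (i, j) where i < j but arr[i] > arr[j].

Finding inversions in [5, 2, 1, 1]:

(0, 1): arr[0]=5 > arr[1]=2
(0, 2): arr[0]=5 > arr[2]=1
(0, 3): arr[0]=5 > arr[3]=1
(1, 2): arr[1]=2 > arr[2]=1
(1, 3): arr[1]=2 > arr[3]=1

Total inversions: 5

The array has 5 inversion(s): (0,1), (0,2), (0,3), (1,2), (1,3). Each pair (i,j) satisfies i < j and arr[i] > arr[j].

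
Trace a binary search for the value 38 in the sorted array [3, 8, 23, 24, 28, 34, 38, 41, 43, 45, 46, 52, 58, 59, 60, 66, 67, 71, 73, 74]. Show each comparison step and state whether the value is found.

Binary search for 38 in [3, 8, 23, 24, 28, 34, 38, 41, 43, 45, 46, 52, 58, 59, 60, 66, 67, 71, 73, 74]:

lo=0, hi=19, mid=9, arr[mid]=45 -> 45 > 38, search left half
lo=0, hi=8, mid=4, arr[mid]=28 -> 28 < 38, search right half
lo=5, hi=8, mid=6, arr[mid]=38 -> Found target at index 6!

Binary search finds 38 at index 6 after 3 comparisons. The search repeatedly halves the search space by comparing with the middle element.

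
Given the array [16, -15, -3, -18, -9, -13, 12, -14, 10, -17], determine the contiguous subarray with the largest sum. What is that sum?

Using Kadane's algorithm on [16, -15, -3, -18, -9, -13, 12, -14, 10, -17]:

Scanning through the array:
Position 1 (value -15): max_ending_here = 1, max_so_far = 16
Position 2 (value -3): max_ending_here = -2, max_so_far = 16
Position 3 (value -18): max_ending_here = -18, max_so_far = 16
Position 4 (value -9): max_ending_here = -9, max_so_far = 16
Position 5 (value -13): max_ending_here = -13, max_so_far = 16
Position 6 (value 12): max_ending_here = 12, max_so_far = 16
Position 7 (value -14): max_ending_here = -2, max_so_far = 16
Position 8 (value 10): max_ending_here = 10, max_so_far = 16
Position 9 (value -17): max_ending_here = -7, max_so_far = 16

Maximum subarray: [16]
Maximum sum: 16

The maximum subarray is [16] with sum 16. This subarray runs from index 0 to index 0.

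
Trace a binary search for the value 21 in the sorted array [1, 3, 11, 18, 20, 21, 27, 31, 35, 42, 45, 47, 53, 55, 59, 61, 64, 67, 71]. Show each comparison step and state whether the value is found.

Binary search for 21 in [1, 3, 11, 18, 20, 21, 27, 31, 35, 42, 45, 47, 53, 55, 59, 61, 64, 67, 71]:

lo=0, hi=18, mid=9, arr[mid]=42 -> 42 > 21, search left half
lo=0, hi=8, mid=4, arr[mid]=20 -> 20 < 21, search right half
lo=5, hi=8, mid=6, arr[mid]=27 -> 27 > 21, search left half
lo=5, hi=5, mid=5, arr[mid]=21 -> Found target at index 5!

Binary search finds 21 at index 5 after 4 comparisons. The search repeatedly halves the search space by comparing with the middle element.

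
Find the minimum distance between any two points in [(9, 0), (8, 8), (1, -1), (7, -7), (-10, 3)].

Computing all pairwise distances among 5 points:

d((9, 0), (8, 8)) = 8.0623
d((9, 0), (1, -1)) = 8.0623
d((9, 0), (7, -7)) = 7.2801 <-- minimum
d((9, 0), (-10, 3)) = 19.2354
d((8, 8), (1, -1)) = 11.4018
d((8, 8), (7, -7)) = 15.0333
d((8, 8), (-10, 3)) = 18.6815
d((1, -1), (7, -7)) = 8.4853
d((1, -1), (-10, 3)) = 11.7047
d((7, -7), (-10, 3)) = 19.7231

Closest pair: (9, 0) and (7, -7) with distance 7.2801

The closest pair is (9, 0) and (7, -7) with Euclidean distance 7.2801. For 5 points, brute-force pairwise comparison is shown above. For large n, the divide-and-conquer algorithm (sort by x, recurse on halves, check the dividing strip) achieves O(n log n).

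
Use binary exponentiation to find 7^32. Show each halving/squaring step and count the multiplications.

Computing 7^32 by squaring (build up from 7^1; each line after the first costs one multiplication):

7^1 = 7
7^2 = (7^1)^2 = 7^2 = 49
7^4 = (7^2)^2 = 49^2 = 2401
7^8 = (7^4)^2 = 2401^2 = 5764801
7^16 = (7^8)^2 = 5764801^2 = 33232930569601
7^32 = (7^16)^2 = 33232930569601^2 = 1104427674243920646305299201

Result: 1104427674243920646305299201
Multiplications needed: 5 (5 lines after 7^1)

7^32 = 1104427674243920646305299201. Using exponentiation by squaring, this requires 5 multiplications. The key idea: if the exponent is even, square the half-power; if odd, multiply by the base once.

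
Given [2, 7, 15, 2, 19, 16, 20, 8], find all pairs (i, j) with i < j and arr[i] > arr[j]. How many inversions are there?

Finding inversions in [2, 7, 15, 2, 19, 16, 20, 8]:

(1, 3): arr[1]=7 > arr[3]=2
(2, 3): arr[2]=15 > arr[3]=2
(2, 7): arr[2]=15 > arr[7]=8
(4, 5): arr[4]=19 > arr[5]=16
(4, 7): arr[4]=19 > arr[7]=8
(5, 7): arr[5]=16 > arr[7]=8
(6, 7): arr[6]=20 > arr[7]=8

Total inversions: 7

The array has 7 inversion(s): (1,3), (2,3), (2,7), (4,5), (4,7), (5,7), (6,7). Each pair (i,j) satisfies i < j and arr[i] > arr[j].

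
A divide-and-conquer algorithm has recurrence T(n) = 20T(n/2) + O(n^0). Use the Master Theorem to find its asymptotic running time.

Master Theorem for T(n) = 20T(n/2) + O(n^0):

a = 20, b = 2, c = 0
log_b(a) = log_2(20) = 4.3219

Case 1: c = 0 < log_2(20) = 4.3219
T(n) = O(n^(log_2 20))

For T(n) = 20T(n/2) + O(n^0): log_2(20) = 4.3219. This is Case 1 of the Master Theorem (c < log_b(a), work dominated by leaves), giving O(n^(log_2 20)).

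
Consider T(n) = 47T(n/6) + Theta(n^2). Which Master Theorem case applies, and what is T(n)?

Master Theorem for T(n) = 47T(n/6) + O(n^2):

a = 47, b = 6, c = 2
log_b(a) = log_6(47) = 2.1488

Case 1: c = 2 < log_6(47) = 2.1488
T(n) = O(n^(log_6 47))

For T(n) = 47T(n/6) + O(n^2): log_6(47) = 2.1488. This is Case 1 of the Master Theorem (c < log_b(a), work dominated by leaves), giving O(n^(log_6 47)).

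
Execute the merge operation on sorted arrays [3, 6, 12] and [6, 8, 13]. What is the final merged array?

Merging process:

Compare 3 vs 6: take 3 from left. Merged: [3]
Compare 6 vs 6: take 6 from left. Merged: [3, 6]
Compare 12 vs 6: take 6 from right. Merged: [3, 6, 6]
Compare 12 vs 8: take 8 from right. Merged: [3, 6, 6, 8]
Compare 12 vs 13: take 12 from left. Merged: [3, 6, 6, 8, 12]
Append remaining from right: [13]. Merged: [3, 6, 6, 8, 12, 13]

Final merged array: [3, 6, 6, 8, 12, 13]
Total comparisons: 5

The merged array is [3, 6, 6, 8, 12, 13], requiring 5 comparisons. The merge step runs in O(n) time where n is the total number of elements.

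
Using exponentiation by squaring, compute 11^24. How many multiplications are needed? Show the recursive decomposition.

Computing 11^24 by squaring (build up from 11^1; each line after the first costs one multiplication):

11^1 = 11
11^2 = (11^1)^2 = 11^2 = 121
11^3 = 11 * 11^2 = 11 * 121 = 1331
11^6 = (11^3)^2 = 1331^2 = 1771561
11^12 = (11^6)^2 = 1771561^2 = 3138428376721
11^24 = (11^12)^2 = 3138428376721^2 = 9849732675807611094711841

Result: 9849732675807611094711841
Multiplications needed: 5 (5 lines after 11^1)

11^24 = 9849732675807611094711841. Using exponentiation by squaring, this requires 5 multiplications. The key idea: if the exponent is even, square the half-power; if odd, multiply by the base once.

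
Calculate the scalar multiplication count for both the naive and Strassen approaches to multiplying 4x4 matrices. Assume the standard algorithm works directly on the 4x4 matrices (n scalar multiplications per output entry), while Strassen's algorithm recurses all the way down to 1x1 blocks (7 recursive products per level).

Matrix multiplication for 4x4 matrices:

Standard algorithm: 4^3 = 64 multiplications
Strassen's algorithm: 7^(log2(4)) = 7^2 = 49 multiplications
Savings: 64 - 49 = 15 multiplications

Standard: 64 multiplications (4^3). Strassen: 49 multiplications (7^2). Strassen reduces 8 recursive multiplications to 7 at each level.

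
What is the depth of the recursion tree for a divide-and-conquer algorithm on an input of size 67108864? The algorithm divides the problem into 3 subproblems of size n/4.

For divide and conquer with division factor 4:

Problem sizes at each level:
Level 0: 67108864
Level 1: 16777216
Level 2: 4194304
Level 3: 1048576
Level 4: 262144
Level 5: 65536
Level 6: 16384
Level 7: 4096
Level 8: 1024
Level 9: 256
Level 10: 64
Level 11: 16
Level 12: 4
Level 13: 1

The root is level 0 and the size-1 base case is level 13 (the tree spans levels 0 through 13, i.e. 14 levels counting the root), so the depth is the number of divisions: log_4(67108864) = 13

The recursion tree depth is log_4(67108864) = 13. At each level, the problem size is divided by 4, so it takes 13 divisions to reduce to a base case of size 1. The algorithm makes 3 recursive calls at each level.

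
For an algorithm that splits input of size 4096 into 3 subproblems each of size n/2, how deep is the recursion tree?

For divide and conquer with division factor 2:

Problem sizes at each level:
Level 0: 4096
Level 1: 2048
Level 2: 1024
Level 3: 512
Level 4: 256
Level 5: 128
Level 6: 64
Level 7: 32
Level 8: 16
Level 9: 8
Level 10: 4
Level 11: 2
Level 12: 1

The root is level 0 and the size-1 base case is level 12 (the tree spans levels 0 through 12, i.e. 13 levels counting the root), so the depth is the number of divisions: log_2(4096) = 12

The recursion tree depth is log_2(4096) = 12. At each level, the problem size is divided by 2, so it takes 12 divisions to reduce to a base case of size 1. The algorithm makes 3 recursive calls at each level.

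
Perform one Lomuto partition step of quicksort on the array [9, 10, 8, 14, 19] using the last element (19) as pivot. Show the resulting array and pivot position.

Lomuto partition with pivot = 19:

Initial array: [9, 10, 8, 14, 19]

arr[0]=9 <= 19: swap with position 0, array becomes [9, 10, 8, 14, 19]
arr[1]=10 <= 19: swap with position 1, array becomes [9, 10, 8, 14, 19]
arr[2]=8 <= 19: swap with position 2, array becomes [9, 10, 8, 14, 19]
arr[3]=14 <= 19: swap with position 3, array becomes [9, 10, 8, 14, 19]

Place pivot at position 4: [9, 10, 8, 14, 19]
Pivot position: 4

After partitioning with pivot 19, the array becomes [9, 10, 8, 14, 19]. The pivot is placed at index 4. All elements to the left of the pivot are <= 19, and all elements to the right are > 19.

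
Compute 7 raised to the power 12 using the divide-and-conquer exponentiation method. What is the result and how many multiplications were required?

Computing 7^12 by squaring (build up from 7^1; each line after the first costs one multiplication):

7^1 = 7
7^2 = (7^1)^2 = 7^2 = 49
7^3 = 7 * 7^2 = 7 * 49 = 343
7^6 = (7^3)^2 = 343^2 = 117649
7^12 = (7^6)^2 = 117649^2 = 13841287201

Result: 13841287201
Multiplications needed: 4 (4 lines after 7^1)

7^12 = 13841287201. Using exponentiation by squaring, this requires 4 multiplications. The key idea: if the exponent is even, square the half-power; if odd, multiply by the base once.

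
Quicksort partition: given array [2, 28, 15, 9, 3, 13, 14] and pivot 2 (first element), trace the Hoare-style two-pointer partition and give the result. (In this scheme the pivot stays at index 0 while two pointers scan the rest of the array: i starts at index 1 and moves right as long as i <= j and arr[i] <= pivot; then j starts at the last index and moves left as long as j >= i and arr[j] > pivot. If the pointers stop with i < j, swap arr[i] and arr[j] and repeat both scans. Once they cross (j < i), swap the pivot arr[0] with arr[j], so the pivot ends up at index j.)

Hoare-style two-pointer partition with pivot = 2:

Initial array: [2, 28, 15, 9, 3, 13, 14]

Pointers start at i = 1, j = 6.
i ends at 1, j ends at 0: the pointers have crossed (j < i), so scanning stops.

j = 0, so swapping arr[0] with arr[j] leaves the pivot at position 0: [2, 28, 15, 9, 3, 13, 14]
Pivot position: 0

After partitioning with pivot 2, the array becomes [2, 28, 15, 9, 3, 13, 14]. The pivot is placed at index 0. All elements to the left of the pivot are <= 2, and all elements to the right are > 2.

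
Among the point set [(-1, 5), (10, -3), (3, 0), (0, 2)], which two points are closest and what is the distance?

Computing all pairwise distances among 4 points:

d((-1, 5), (10, -3)) = 13.6015
d((-1, 5), (3, 0)) = 6.4031
d((-1, 5), (0, 2)) = 3.1623 <-- minimum
d((10, -3), (3, 0)) = 7.6158
d((10, -3), (0, 2)) = 11.1803
d((3, 0), (0, 2)) = 3.6056

Closest pair: (-1, 5) and (0, 2) with distance 3.1623

The closest pair is (-1, 5) and (0, 2) with Euclidean distance 3.1623. For 4 points, brute-force pairwise comparison is shown above. For large n, the divide-and-conquer algorithm (sort by x, recurse on halves, check the dividing strip) achieves O(n log n).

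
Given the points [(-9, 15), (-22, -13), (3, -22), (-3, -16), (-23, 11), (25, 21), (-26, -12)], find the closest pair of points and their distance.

Computing all pairwise distances among 7 points:

d((-9, 15), (-22, -13)) = 30.8707
d((-9, 15), (3, -22)) = 38.8973
d((-9, 15), (-3, -16)) = 31.5753
d((-9, 15), (-23, 11)) = 14.5602
d((-9, 15), (25, 21)) = 34.5254
d((-9, 15), (-26, -12)) = 31.9061
d((-22, -13), (3, -22)) = 26.5707
d((-22, -13), (-3, -16)) = 19.2354
d((-22, -13), (-23, 11)) = 24.0208
d((-22, -13), (25, 21)) = 58.0086
d((-22, -13), (-26, -12)) = 4.1231 <-- minimum
d((3, -22), (-3, -16)) = 8.4853
d((3, -22), (-23, 11)) = 42.0119
d((3, -22), (25, 21)) = 48.3011
d((3, -22), (-26, -12)) = 30.6757
d((-3, -16), (-23, 11)) = 33.6006
d((-3, -16), (25, 21)) = 46.4004
d((-3, -16), (-26, -12)) = 23.3452
d((-23, 11), (25, 21)) = 49.0306
d((-23, 11), (-26, -12)) = 23.1948
d((25, 21), (-26, -12)) = 60.7454

Closest pair: (-22, -13) and (-26, -12) with distance 4.1231

The closest pair is (-22, -13) and (-26, -12) with Euclidean distance 4.1231. For 7 points, brute-force pairwise comparison is shown above. For large n, the divide-and-conquer algorithm (sort by x, recurse on halves, check the dividing strip) achieves O(n log n).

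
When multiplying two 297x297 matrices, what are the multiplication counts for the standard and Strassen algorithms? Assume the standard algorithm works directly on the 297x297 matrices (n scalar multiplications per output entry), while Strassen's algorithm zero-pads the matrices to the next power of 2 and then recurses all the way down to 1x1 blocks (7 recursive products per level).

Matrix multiplication for 297x297 matrices:

Strassen's algorithm requires power-of-2 dimensions. Pad 297x297 to 512x512 (next power of 2).

Standard algorithm: 297^3 = 26198073 multiplications
Strassen's algorithm: 7^(log2(512)) = 7^9 = 40353607 multiplications
Difference: 26198073 - 40353607 = -14155534 (Strassen uses MORE here due to padding overhead — for small or just-over-power-of-2 n, padding can outweigh the per-level savings)

Standard: 26198073 multiplications (297^3). Strassen: 40353607 multiplications (7^9, after padding to 512x512). Strassen reduces 8 recursive multiplications to 7 at each level.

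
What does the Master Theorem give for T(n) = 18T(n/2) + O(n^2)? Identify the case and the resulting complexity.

Master Theorem for T(n) = 18T(n/2) + O(n^2):

a = 18, b = 2, c = 2
log_b(a) = log_2(18) = 4.1699

Case 1: c = 2 < log_2(18) = 4.1699
T(n) = O(n^(log_2 18))

For T(n) = 18T(n/2) + O(n^2): log_2(18) = 4.1699. This is Case 1 of the Master Theorem (c < log_b(a), work dominated by leaves), giving O(n^(log_2 18)).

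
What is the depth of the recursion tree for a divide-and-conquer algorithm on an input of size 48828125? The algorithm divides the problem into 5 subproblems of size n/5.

For divide and conquer with division factor 5:

Problem sizes at each level:
Level 0: 48828125
Level 1: 9765625
Level 2: 1953125
Level 3: 390625
Level 4: 78125
Level 5: 15625
Level 6: 3125
Level 7: 625
Level 8: 125
Level 9: 25
Level 10: 5
Level 11: 1

The root is level 0 and the size-1 base case is level 11 (the tree spans levels 0 through 11, i.e. 12 levels counting the root), so the depth is the number of divisions: log_5(48828125) = 11

The recursion tree depth is log_5(48828125) = 11. At each level, the problem size is divided by 5, so it takes 11 divisions to reduce to a base case of size 1. The algorithm makes 5 recursive calls at each level.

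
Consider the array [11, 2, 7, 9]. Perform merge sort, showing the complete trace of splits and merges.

Merge sort trace:

Split: [11, 2, 7, 9] -> [11, 2] and [7, 9]
  Split: [11, 2] -> [11] and [2]
  Merge: [11] + [2] -> [2, 11]
  Split: [7, 9] -> [7] and [9]
  Merge: [7] + [9] -> [7, 9]
Merge: [2, 11] + [7, 9] -> [2, 7, 9, 11]

Final sorted array: [2, 7, 9, 11]

The merge sort proceeds by recursively splitting the array and merging sorted halves.
After all merges, the sorted array is [2, 7, 9, 11].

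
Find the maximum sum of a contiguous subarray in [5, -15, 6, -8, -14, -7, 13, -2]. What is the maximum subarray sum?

Using Kadane's algorithm on [5, -15, 6, -8, -14, -7, 13, -2]:

Scanning through the array:
Position 1 (value -15): max_ending_here = -10, max_so_far = 5
Position 2 (value 6): max_ending_here = 6, max_so_far = 6
Position 3 (value -8): max_ending_here = -2, max_so_far = 6
Position 4 (value -14): max_ending_here = -14, max_so_far = 6
Position 5 (value -7): max_ending_here = -7, max_so_far = 6
Position 6 (value 13): max_ending_here = 13, max_so_far = 13
Position 7 (value -2): max_ending_here = 11, max_so_far = 13

Maximum subarray: [13]
Maximum sum: 13

The maximum subarray is [13] with sum 13. This subarray runs from index 6 to index 6.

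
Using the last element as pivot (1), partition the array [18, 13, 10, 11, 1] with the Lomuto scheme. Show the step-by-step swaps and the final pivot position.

Lomuto partition with pivot = 1:

Initial array: [18, 13, 10, 11, 1]

arr[0]=18 > 1: no swap
arr[1]=13 > 1: no swap
arr[2]=10 > 1: no swap
arr[3]=11 > 1: no swap

Place pivot at position 0: [1, 13, 10, 11, 18]
Pivot position: 0

After partitioning with pivot 1, the array becomes [1, 13, 10, 11, 18]. The pivot is placed at index 0. All elements to the left of the pivot are <= 1, and all elements to the right are > 1.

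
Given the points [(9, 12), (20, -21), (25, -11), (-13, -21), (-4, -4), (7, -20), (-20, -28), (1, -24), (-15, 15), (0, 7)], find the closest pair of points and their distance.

Computing all pairwise distances among 10 points:

d((9, 12), (20, -21)) = 34.7851
d((9, 12), (25, -11)) = 28.0179
d((9, 12), (-13, -21)) = 39.6611
d((9, 12), (-4, -4)) = 20.6155
d((9, 12), (7, -20)) = 32.0624
d((9, 12), (-20, -28)) = 49.4065
d((9, 12), (1, -24)) = 36.8782
d((9, 12), (-15, 15)) = 24.1868
d((9, 12), (0, 7)) = 10.2956
d((20, -21), (25, -11)) = 11.1803
d((20, -21), (-13, -21)) = 33.0
d((20, -21), (-4, -4)) = 29.4109
d((20, -21), (7, -20)) = 13.0384
d((20, -21), (-20, -28)) = 40.6079
d((20, -21), (1, -24)) = 19.2354
d((20, -21), (-15, 15)) = 50.2096
d((20, -21), (0, 7)) = 34.4093
d((25, -11), (-13, -21)) = 39.2938
d((25, -11), (-4, -4)) = 29.8329
d((25, -11), (7, -20)) = 20.1246
d((25, -11), (-20, -28)) = 48.1041
d((25, -11), (1, -24)) = 27.2947
d((25, -11), (-15, 15)) = 47.7074
d((25, -11), (0, 7)) = 30.8058
d((-13, -21), (-4, -4)) = 19.2354
d((-13, -21), (7, -20)) = 20.025
d((-13, -21), (-20, -28)) = 9.8995
d((-13, -21), (1, -24)) = 14.3178
d((-13, -21), (-15, 15)) = 36.0555
d((-13, -21), (0, 7)) = 30.8707
d((-4, -4), (7, -20)) = 19.4165
d((-4, -4), (-20, -28)) = 28.8444
d((-4, -4), (1, -24)) = 20.6155
d((-4, -4), (-15, 15)) = 21.9545
d((-4, -4), (0, 7)) = 11.7047
d((7, -20), (-20, -28)) = 28.1603
d((7, -20), (1, -24)) = 7.2111 <-- minimum
d((7, -20), (-15, 15)) = 41.3401
d((7, -20), (0, 7)) = 27.8927
d((-20, -28), (1, -24)) = 21.3776
d((-20, -28), (-15, 15)) = 43.2897
d((-20, -28), (0, 7)) = 40.3113
d((1, -24), (-15, 15)) = 42.1545
d((1, -24), (0, 7)) = 31.0161
d((-15, 15), (0, 7)) = 17.0

Closest pair: (7, -20) and (1, -24) with distance 7.2111

The closest pair is (7, -20) and (1, -24) with Euclidean distance 7.2111. For 10 points, brute-force pairwise comparison is shown above. For large n, the divide-and-conquer algorithm (sort by x, recurse on halves, check the dividing strip) achieves O(n log n).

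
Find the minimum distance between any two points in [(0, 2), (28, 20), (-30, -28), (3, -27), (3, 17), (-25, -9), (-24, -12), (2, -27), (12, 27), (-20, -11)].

Computing all pairwise distances among 10 points:

d((0, 2), (28, 20)) = 33.2866
d((0, 2), (-30, -28)) = 42.4264
d((0, 2), (3, -27)) = 29.1548
d((0, 2), (3, 17)) = 15.2971
d((0, 2), (-25, -9)) = 27.313
d((0, 2), (-24, -12)) = 27.7849
d((0, 2), (2, -27)) = 29.0689
d((0, 2), (12, 27)) = 27.7308
d((0, 2), (-20, -11)) = 23.8537
d((28, 20), (-30, -28)) = 75.2861
d((28, 20), (3, -27)) = 53.2353
d((28, 20), (3, 17)) = 25.1794
d((28, 20), (-25, -9)) = 60.4152
d((28, 20), (-24, -12)) = 61.0574
d((28, 20), (2, -27)) = 53.7122
d((28, 20), (12, 27)) = 17.4642
d((28, 20), (-20, -11)) = 57.1402
d((-30, -28), (3, -27)) = 33.0151
d((-30, -28), (3, 17)) = 55.8032
d((-30, -28), (-25, -9)) = 19.6469
d((-30, -28), (-24, -12)) = 17.088
d((-30, -28), (2, -27)) = 32.0156
d((-30, -28), (12, 27)) = 69.2026
d((-30, -28), (-20, -11)) = 19.7231
d((3, -27), (3, 17)) = 44.0
d((3, -27), (-25, -9)) = 33.2866
d((3, -27), (-24, -12)) = 30.8869
d((3, -27), (2, -27)) = 1.0 <-- minimum
d((3, -27), (12, 27)) = 54.7449
d((3, -27), (-20, -11)) = 28.0179
d((3, 17), (-25, -9)) = 38.2099
d((3, 17), (-24, -12)) = 39.6232
d((3, 17), (2, -27)) = 44.0114
d((3, 17), (12, 27)) = 13.4536
d((3, 17), (-20, -11)) = 36.2353
d((-25, -9), (-24, -12)) = 3.1623
d((-25, -9), (2, -27)) = 32.45
d((-25, -9), (12, 27)) = 51.6236
d((-25, -9), (-20, -11)) = 5.3852
d((-24, -12), (2, -27)) = 30.0167
d((-24, -12), (12, 27)) = 53.0754
d((-24, -12), (-20, -11)) = 4.1231
d((2, -27), (12, 27)) = 54.9181
d((2, -27), (-20, -11)) = 27.2029
d((12, 27), (-20, -11)) = 49.679

Closest pair: (3, -27) and (2, -27) with distance 1.0

The closest pair is (3, -27) and (2, -27) with Euclidean distance 1.0. For 10 points, brute-force pairwise comparison is shown above. For large n, the divide-and-conquer algorithm (sort by x, recurse on halves, check the dividing strip) achieves O(n log n).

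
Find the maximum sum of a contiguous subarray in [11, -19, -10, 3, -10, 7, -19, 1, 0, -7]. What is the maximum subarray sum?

Using Kadane's algorithm on [11, -19, -10, 3, -10, 7, -19, 1, 0, -7]:

Scanning through the array:
Position 1 (value -19): max_ending_here = -8, max_so_far = 11
Position 2 (value -10): max_ending_here = -10, max_so_far = 11
Position 3 (value 3): max_ending_here = 3, max_so_far = 11
Position 4 (value -10): max_ending_here = -7, max_so_far = 11
Position 5 (value 7): max_ending_here = 7, max_so_far = 11
Position 6 (value -19): max_ending_here = -12, max_so_far = 11
Position 7 (value 1): max_ending_here = 1, max_so_far = 11
Position 8 (value 0): max_ending_here = 1, max_so_far = 11
Position 9 (value -7): max_ending_here = -6, max_so_far = 11

Maximum subarray: [11]
Maximum sum: 11

The maximum subarray is [11] with sum 11. This subarray runs from index 0 to index 0.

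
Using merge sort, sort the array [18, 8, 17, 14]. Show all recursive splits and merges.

Merge sort trace:

Split: [18, 8, 17, 14] -> [18, 8] and [17, 14]
  Split: [18, 8] -> [18] and [8]
  Merge: [18] + [8] -> [8, 18]
  Split: [17, 14] -> [17] and [14]
  Merge: [17] + [14] -> [14, 17]
Merge: [8, 18] + [14, 17] -> [8, 14, 17, 18]

Final sorted array: [8, 14, 17, 18]

The merge sort proceeds by recursively splitting the array and merging sorted halves.
After all merges, the sorted array is [8, 14, 17, 18].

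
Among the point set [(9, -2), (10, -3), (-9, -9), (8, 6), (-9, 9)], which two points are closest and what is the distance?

Computing all pairwise distances among 5 points:

d((9, -2), (10, -3)) = 1.4142 <-- minimum
d((9, -2), (-9, -9)) = 19.3132
d((9, -2), (8, 6)) = 8.0623
d((9, -2), (-9, 9)) = 21.095
d((10, -3), (-9, -9)) = 19.9249
d((10, -3), (8, 6)) = 9.2195
d((10, -3), (-9, 9)) = 22.4722
d((-9, -9), (8, 6)) = 22.6716
d((-9, -9), (-9, 9)) = 18.0
d((8, 6), (-9, 9)) = 17.2627

Closest pair: (9, -2) and (10, -3) with distance 1.4142

The closest pair is (9, -2) and (10, -3) with Euclidean distance 1.4142. For 5 points, brute-force pairwise comparison is shown above. For large n, the divide-and-conquer algorithm (sort by x, recurse on halves, check the dividing strip) achieves O(n log n).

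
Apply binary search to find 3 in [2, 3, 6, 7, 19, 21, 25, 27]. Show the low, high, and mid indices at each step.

Binary search for 3 in [2, 3, 6, 7, 19, 21, 25, 27]:

lo=0, hi=7, mid=3, arr[mid]=7 -> 7 > 3, search left half
lo=0, hi=2, mid=1, arr[mid]=3 -> Found target at index 1!

Binary search finds 3 at index 1 after 2 comparisons. The search repeatedly halves the search space by comparing with the middle element.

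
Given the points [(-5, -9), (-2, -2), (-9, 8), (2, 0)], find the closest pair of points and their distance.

Computing all pairwise distances among 4 points:

d((-5, -9), (-2, -2)) = 7.6158
d((-5, -9), (-9, 8)) = 17.4642
d((-5, -9), (2, 0)) = 11.4018
d((-2, -2), (-9, 8)) = 12.2066
d((-2, -2), (2, 0)) = 4.4721 <-- minimum
d((-9, 8), (2, 0)) = 13.6015

Closest pair: (-2, -2) and (2, 0) with distance 4.4721

The closest pair is (-2, -2) and (2, 0) with Euclidean distance 4.4721. For 4 points, brute-force pairwise comparison is shown above. For large n, the divide-and-conquer algorithm (sort by x, recurse on halves, check the dividing strip) achieves O(n log n).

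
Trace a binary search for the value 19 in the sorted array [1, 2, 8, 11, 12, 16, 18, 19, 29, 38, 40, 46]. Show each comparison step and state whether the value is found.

Binary search for 19 in [1, 2, 8, 11, 12, 16, 18, 19, 29, 38, 40, 46]:

lo=0, hi=11, mid=5, arr[mid]=16 -> 16 < 19, search right half
lo=6, hi=11, mid=8, arr[mid]=29 -> 29 > 19, search left half
lo=6, hi=7, mid=6, arr[mid]=18 -> 18 < 19, search right half
lo=7, hi=7, mid=7, arr[mid]=19 -> Found target at index 7!

Binary search finds 19 at index 7 after 4 comparisons. The search repeatedly halves the search space by comparing with the middle element.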